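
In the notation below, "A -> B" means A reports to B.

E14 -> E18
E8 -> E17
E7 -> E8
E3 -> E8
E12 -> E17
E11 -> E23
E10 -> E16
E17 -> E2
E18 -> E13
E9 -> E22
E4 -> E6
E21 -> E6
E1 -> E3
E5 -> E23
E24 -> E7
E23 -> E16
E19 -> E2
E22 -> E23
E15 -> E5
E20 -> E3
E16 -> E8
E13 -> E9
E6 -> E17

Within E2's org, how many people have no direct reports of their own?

11

The people in E2's organization with no one reporting to them are E19, E12, E21, E4, E24, E1, E20, E10, E11, E14, E15. That is 11.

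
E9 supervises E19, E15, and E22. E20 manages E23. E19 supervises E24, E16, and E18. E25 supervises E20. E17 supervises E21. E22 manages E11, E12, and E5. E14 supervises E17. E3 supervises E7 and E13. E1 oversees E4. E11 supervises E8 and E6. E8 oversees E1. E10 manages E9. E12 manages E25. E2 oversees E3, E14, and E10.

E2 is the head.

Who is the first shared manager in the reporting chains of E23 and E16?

E9

E23's chain of managers is E20, E25, E12, E22, E9, E10, E2. E16's chain of managers is E19, E9, E10, E2. The first manager that appears in both chains is E9.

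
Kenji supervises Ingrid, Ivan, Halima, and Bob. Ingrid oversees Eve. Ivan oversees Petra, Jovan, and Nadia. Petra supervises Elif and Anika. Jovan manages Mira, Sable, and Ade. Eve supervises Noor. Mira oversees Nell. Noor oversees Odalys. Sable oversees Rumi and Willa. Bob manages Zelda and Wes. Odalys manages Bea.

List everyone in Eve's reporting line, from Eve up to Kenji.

Eve reports to Ingrid. Ingrid reports to Kenji. Kenji is at the top.

Eve -> Ingrid -> Kenji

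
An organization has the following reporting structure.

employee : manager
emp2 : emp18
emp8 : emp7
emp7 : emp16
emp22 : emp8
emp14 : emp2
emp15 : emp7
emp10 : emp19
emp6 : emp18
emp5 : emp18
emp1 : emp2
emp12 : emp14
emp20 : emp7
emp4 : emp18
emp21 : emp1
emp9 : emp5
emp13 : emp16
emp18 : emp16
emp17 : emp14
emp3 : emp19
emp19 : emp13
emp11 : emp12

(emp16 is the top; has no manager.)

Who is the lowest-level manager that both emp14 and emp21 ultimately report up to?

emp14's chain of managers is emp2, emp18, emp16. emp21's chain of managers is emp1, emp2, emp18, emp16. The first manager that appears in both chains is emp2.

emp2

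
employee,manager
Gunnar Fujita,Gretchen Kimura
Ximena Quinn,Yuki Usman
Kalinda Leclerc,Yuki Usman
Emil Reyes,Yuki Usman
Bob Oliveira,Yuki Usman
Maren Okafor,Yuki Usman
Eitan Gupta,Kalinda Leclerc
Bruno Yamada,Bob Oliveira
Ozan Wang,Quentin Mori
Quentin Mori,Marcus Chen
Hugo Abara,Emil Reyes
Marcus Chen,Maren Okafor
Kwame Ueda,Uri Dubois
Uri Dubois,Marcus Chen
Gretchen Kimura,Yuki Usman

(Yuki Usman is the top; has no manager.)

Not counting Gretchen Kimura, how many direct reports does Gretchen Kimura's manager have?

Gretchen Kimura reports to Yuki Usman. Yuki Usman's other direct reports are Kalinda Leclerc, Maren Okafor, Emil Reyes, Bob Oliveira, Ximena Quinn — 5 peers.

5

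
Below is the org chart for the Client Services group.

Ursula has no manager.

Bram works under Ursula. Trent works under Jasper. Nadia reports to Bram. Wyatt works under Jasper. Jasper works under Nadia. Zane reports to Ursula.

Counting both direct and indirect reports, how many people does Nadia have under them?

3

Nadia directly manages Jasper. Under Jasper: Wyatt, Trent (2). That's 3 in total.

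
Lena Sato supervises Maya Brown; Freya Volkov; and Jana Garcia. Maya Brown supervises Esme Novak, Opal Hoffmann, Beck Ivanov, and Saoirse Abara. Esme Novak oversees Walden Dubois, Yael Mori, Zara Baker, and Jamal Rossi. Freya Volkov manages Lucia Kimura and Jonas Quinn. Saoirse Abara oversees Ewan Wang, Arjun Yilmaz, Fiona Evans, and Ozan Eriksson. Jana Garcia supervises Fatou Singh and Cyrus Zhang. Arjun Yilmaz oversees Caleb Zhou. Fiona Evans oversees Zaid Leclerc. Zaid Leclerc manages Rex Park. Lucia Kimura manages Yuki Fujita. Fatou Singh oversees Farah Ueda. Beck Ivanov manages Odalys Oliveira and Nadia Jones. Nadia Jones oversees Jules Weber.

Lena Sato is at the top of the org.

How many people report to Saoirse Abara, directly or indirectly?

Saoirse Abara directly manages Arjun Yilmaz, Fiona Evans, Ewan Wang, Ozan Eriksson. Under Arjun Yilmaz: Caleb Zhou (1). Under Fiona Evans: Zaid Leclerc, Rex Park (2). Ewan Wang has no reports. Ozan Eriksson has no reports. So Saoirse Abara's organization is 4 direct reports plus everyone under them: 2 + 3 + 1 + 1 = 7.

7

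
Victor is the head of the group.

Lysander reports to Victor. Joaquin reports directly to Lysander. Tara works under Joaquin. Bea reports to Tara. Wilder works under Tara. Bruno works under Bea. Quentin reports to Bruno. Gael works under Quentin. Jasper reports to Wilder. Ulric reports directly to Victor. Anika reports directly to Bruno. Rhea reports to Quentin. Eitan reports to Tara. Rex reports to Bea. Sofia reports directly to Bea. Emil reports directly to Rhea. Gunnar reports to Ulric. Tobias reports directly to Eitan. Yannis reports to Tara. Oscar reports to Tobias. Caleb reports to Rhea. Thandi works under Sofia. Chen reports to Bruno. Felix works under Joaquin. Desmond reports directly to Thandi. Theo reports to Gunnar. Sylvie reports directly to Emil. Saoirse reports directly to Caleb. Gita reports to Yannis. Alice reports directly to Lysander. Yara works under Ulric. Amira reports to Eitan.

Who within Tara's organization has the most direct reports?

Direct-report counts within Tara's organization: Tara has 4; Yannis has 1; Eitan has 2; Tobias has 1; Wilder has 1; Bea has 3; Sofia has 1; Thandi has 1; Bruno has 3; Quentin has 2; Rhea has 2; Caleb has 1; Emil has 1. The largest is 4, held by Tara.

Tara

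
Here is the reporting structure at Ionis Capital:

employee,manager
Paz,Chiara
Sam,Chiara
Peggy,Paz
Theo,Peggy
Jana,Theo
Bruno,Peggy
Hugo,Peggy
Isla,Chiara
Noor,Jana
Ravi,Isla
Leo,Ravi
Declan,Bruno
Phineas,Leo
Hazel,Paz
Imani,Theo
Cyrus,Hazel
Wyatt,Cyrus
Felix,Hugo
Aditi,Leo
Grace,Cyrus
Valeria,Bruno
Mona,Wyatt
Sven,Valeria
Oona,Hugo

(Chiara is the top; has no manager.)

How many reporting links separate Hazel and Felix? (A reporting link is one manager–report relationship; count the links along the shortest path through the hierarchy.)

Hazel is 1 level below Paz, and Felix is 3 levels below Paz (their lowest common manager). The shortest path runs up from Hazel to Paz and back down to Felix: 1 + 3 = 4 links.

4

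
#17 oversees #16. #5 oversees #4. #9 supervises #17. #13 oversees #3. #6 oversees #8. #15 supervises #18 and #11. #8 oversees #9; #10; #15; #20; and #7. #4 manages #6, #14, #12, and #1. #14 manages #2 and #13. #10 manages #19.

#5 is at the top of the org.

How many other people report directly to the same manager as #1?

3

#1 reports to #4. #4's other direct reports are #6, #14, #12 — 3 peers.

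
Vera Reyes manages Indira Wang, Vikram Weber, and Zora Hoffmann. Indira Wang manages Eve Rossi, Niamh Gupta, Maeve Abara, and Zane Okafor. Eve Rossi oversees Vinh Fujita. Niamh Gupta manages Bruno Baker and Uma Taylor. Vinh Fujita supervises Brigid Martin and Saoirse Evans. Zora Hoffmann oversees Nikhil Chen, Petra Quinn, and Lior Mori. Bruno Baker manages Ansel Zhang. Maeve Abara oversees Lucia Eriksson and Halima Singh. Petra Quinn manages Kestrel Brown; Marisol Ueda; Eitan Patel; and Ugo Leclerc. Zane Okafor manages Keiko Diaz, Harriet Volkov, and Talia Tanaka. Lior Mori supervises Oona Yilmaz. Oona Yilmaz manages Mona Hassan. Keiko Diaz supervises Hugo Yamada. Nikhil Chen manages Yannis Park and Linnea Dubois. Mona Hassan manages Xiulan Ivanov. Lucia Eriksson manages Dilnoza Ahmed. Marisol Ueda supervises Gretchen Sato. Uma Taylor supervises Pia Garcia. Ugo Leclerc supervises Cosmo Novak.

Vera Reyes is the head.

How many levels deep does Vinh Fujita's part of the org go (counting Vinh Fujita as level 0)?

1

The longest chain under Vinh Fujita runs Vinh Fujita → Saoirse Evans, which is 1 level below Vinh Fujita.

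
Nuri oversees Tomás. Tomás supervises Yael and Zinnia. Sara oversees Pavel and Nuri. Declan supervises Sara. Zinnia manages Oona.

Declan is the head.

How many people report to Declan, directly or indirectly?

7

Declan directly manages Sara. Under Sara: Pavel, Nuri, Tomás, Yael, Zinnia, Oona (6). That's 7 in total.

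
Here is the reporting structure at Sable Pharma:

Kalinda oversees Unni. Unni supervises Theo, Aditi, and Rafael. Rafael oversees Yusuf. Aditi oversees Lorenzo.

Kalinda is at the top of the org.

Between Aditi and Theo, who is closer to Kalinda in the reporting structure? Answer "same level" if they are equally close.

same level

Both Aditi and Theo are 2 levels below Kalinda.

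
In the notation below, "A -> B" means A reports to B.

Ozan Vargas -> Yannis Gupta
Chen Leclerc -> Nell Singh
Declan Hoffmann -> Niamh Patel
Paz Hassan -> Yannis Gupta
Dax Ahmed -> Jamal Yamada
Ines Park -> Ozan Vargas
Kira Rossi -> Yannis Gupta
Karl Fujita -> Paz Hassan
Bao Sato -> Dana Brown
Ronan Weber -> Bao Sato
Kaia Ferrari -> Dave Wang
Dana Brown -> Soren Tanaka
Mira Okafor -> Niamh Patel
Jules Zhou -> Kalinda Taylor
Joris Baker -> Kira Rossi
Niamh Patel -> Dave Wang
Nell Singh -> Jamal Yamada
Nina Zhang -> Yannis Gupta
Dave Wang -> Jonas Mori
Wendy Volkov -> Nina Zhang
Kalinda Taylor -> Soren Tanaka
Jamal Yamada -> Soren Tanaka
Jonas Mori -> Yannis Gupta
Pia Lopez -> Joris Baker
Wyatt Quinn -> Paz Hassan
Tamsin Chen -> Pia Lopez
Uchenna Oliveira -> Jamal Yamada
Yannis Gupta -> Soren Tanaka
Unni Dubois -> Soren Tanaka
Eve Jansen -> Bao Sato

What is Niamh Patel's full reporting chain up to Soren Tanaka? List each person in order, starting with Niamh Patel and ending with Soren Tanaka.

Niamh Patel reports to Dave Wang. Dave Wang reports to Jonas Mori. Jonas Mori reports to Yannis Gupta. Yannis Gupta reports to Soren Tanaka. Soren Tanaka is at the top.

Niamh Patel -> Dave Wang -> Jonas Mori -> Yannis Gupta -> Soren Tanaka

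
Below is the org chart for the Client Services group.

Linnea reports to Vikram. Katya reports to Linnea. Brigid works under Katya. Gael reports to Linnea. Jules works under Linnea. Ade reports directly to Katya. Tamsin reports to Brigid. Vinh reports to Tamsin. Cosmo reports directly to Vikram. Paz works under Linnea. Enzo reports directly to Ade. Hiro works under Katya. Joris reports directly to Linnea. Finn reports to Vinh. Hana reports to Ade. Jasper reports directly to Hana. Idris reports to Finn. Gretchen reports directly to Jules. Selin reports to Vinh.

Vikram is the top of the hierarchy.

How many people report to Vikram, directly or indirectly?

19

Vikram directly manages Linnea, Cosmo. Under Linnea: Joris, Paz, Jules, Gretchen, Gael, Katya, Hiro, Ade, Hana, Jasper, Enzo, Brigid, Tamsin, Vinh, Selin, Finn, Idris (17). Cosmo has no reports. So Vikram's organization is 2 direct reports plus everyone under them: 18 + 1 = 19.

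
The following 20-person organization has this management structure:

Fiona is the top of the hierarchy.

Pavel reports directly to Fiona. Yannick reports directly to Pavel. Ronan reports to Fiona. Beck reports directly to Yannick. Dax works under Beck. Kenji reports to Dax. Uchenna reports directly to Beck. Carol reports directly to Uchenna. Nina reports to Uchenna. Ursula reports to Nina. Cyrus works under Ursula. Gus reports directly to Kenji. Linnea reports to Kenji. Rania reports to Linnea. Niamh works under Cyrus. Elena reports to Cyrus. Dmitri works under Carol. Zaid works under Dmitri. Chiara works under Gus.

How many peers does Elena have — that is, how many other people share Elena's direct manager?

Elena reports to Cyrus. Cyrus's other direct reports are Niamh — 1 peer.

1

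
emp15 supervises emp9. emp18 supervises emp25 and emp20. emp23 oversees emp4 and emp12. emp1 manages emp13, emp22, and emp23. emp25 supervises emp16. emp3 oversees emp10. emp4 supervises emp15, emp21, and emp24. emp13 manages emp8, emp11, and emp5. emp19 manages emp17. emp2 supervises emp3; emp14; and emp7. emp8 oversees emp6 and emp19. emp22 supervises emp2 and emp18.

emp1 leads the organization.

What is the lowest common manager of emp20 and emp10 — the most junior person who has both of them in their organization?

emp22

emp20's chain of managers is emp18, emp22, emp1. emp10's chain of managers is emp3, emp2, emp22, emp1. The first manager that appears in both chains is emp22.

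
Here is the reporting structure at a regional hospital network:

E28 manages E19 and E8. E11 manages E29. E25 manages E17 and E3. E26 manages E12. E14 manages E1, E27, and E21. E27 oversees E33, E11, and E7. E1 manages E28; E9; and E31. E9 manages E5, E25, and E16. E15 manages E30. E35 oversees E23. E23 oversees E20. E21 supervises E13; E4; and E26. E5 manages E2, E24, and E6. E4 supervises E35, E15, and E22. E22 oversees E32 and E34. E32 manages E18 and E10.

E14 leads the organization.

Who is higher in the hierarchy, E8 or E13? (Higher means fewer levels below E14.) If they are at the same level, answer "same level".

E8 is 3 levels below E14; E13 is 2. E13 is higher.

E13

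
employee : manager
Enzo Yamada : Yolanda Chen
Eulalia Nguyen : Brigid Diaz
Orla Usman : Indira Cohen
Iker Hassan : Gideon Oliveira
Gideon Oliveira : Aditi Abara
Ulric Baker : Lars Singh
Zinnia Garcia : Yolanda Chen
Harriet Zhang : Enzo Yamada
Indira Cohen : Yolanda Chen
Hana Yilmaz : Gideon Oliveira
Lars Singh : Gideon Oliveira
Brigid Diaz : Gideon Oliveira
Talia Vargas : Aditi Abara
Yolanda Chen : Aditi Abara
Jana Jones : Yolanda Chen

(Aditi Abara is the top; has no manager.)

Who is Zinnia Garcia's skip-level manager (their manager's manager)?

Aditi Abara

Zinnia Garcia reports to Yolanda Chen, and Yolanda Chen reports to Aditi Abara. So Zinnia Garcia's skip-level manager is Aditi Abara.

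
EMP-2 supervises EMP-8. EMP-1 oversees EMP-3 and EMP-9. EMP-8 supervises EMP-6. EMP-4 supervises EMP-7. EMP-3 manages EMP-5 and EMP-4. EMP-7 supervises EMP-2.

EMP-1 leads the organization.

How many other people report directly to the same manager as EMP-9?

1

EMP-9 reports to EMP-1. EMP-1's other direct reports are EMP-3 — 1 peer.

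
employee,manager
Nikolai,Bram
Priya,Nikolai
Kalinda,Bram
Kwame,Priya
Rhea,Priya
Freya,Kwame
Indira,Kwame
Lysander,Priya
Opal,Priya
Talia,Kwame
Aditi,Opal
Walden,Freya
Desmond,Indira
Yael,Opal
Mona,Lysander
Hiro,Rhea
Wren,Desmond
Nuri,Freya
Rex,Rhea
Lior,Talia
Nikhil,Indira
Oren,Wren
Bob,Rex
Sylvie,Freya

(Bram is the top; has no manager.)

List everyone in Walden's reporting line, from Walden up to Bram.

Walden -> Freya -> Kwame -> Priya -> Nikolai -> Bram

Walden reports to Freya. Freya reports to Kwame. Kwame reports to Priya. Priya reports to Nikolai. Nikolai reports to Bram. Bram is at the top.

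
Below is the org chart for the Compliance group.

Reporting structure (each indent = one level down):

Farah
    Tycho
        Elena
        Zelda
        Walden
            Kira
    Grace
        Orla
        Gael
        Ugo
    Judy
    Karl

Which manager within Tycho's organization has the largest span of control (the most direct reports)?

Tycho

Direct-report counts within Tycho's organization: Tycho has 3; Walden has 1. The largest is 3, held by Tycho.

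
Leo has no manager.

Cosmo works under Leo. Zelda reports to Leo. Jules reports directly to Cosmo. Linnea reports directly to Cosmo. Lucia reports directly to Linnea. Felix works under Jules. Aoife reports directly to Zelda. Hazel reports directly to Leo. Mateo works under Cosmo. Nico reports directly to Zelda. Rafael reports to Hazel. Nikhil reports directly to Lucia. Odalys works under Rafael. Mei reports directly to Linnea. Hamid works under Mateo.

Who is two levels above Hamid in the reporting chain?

Cosmo

Hamid reports to Mateo, and Mateo reports to Cosmo. So Hamid's skip-level manager is Cosmo.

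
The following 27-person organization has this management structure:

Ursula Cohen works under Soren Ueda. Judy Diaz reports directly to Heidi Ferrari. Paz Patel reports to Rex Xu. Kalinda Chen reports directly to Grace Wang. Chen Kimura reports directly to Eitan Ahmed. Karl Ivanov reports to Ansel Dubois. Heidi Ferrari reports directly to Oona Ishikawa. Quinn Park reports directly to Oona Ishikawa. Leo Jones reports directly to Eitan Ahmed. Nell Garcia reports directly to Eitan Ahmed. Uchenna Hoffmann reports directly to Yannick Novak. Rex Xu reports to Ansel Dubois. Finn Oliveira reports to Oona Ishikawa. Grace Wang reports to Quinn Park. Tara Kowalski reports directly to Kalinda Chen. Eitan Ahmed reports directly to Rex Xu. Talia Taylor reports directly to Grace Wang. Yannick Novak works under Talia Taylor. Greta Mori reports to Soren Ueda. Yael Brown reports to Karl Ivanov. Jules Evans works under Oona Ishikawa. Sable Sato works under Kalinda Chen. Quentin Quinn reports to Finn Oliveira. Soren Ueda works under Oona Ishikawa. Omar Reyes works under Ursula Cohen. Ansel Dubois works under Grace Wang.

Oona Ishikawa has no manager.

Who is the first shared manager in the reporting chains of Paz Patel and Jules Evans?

Oona Ishikawa

Paz Patel's chain of managers is Rex Xu, Ansel Dubois, Grace Wang, Quinn Park, Oona Ishikawa. Jules Evans's chain of managers is Oona Ishikawa. The first manager that appears in both chains is Oona Ishikawa.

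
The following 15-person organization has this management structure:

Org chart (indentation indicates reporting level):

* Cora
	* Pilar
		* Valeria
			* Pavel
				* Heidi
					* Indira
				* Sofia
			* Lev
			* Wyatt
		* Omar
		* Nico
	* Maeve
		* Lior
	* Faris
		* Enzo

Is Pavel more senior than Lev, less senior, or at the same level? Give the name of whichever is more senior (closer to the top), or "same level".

same level

Both Pavel and Lev are 3 levels below Cora.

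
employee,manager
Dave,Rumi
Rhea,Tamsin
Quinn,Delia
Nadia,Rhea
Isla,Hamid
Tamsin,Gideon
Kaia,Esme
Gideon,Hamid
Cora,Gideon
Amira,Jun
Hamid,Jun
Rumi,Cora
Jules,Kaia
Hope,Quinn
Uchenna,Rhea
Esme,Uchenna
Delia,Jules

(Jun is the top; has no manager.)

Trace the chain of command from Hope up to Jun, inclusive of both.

Hope reports to Quinn. Quinn reports to Delia. Delia reports to Jules. Jules reports to Kaia. Kaia reports to Esme. Esme reports to Uchenna. Uchenna reports to Rhea. Rhea reports to Tamsin. Tamsin reports to Gideon. Gideon reports to Hamid. Hamid reports to Jun. Jun is at the top.

Hope -> Quinn -> Delia -> Jules -> Kaia -> Esme -> Uchenna -> Rhea -> Tamsin -> Gideon -> Hamid -> Jun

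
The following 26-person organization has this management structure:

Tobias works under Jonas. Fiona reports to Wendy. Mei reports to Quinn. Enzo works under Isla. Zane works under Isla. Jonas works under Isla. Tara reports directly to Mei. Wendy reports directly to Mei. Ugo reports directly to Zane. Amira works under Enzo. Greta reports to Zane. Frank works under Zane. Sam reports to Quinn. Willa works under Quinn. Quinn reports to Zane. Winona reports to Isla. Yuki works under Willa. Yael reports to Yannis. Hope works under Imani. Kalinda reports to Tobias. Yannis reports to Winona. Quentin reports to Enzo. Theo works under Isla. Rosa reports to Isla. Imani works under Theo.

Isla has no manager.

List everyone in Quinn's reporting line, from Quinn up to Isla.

Quinn reports to Zane. Zane reports to Isla. Isla is at the top.

Quinn -> Zane -> Isla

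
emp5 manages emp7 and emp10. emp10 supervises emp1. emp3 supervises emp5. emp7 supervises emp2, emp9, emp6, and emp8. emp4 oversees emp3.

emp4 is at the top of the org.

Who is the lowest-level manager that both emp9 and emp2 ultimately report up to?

emp9's chain of managers is emp7, emp5, emp3, emp4. emp2's chain of managers is emp7, emp5, emp3, emp4. The first manager that appears in both chains is emp7.

emp7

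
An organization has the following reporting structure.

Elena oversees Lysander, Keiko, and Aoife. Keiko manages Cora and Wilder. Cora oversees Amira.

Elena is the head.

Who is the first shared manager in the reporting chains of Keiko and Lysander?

Keiko's chain of managers is Elena. Lysander's chain of managers is Elena. The first manager that appears in both chains is Elena.

Elena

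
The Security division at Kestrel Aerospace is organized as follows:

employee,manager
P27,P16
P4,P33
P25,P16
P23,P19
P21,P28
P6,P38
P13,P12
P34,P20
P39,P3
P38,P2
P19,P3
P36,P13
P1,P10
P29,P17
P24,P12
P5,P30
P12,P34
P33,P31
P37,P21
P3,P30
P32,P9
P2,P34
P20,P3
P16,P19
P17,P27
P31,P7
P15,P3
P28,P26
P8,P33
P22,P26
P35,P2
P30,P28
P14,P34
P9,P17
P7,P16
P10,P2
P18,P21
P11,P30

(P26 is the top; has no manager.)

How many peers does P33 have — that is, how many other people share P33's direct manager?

0

P33 reports to P31, and P31 has no other direct reports. P33 has 0 peers.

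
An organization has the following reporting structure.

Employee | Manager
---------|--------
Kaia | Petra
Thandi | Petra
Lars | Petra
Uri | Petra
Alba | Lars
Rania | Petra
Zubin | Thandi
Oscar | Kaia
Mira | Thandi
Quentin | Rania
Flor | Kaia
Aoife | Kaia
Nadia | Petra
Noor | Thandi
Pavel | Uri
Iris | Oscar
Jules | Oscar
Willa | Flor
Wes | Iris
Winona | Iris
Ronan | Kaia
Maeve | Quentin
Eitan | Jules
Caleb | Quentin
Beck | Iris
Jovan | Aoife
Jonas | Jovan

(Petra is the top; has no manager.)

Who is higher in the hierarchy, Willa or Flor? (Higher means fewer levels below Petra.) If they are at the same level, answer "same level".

Flor

Willa is 3 levels below Petra; Flor is 2. Flor is higher.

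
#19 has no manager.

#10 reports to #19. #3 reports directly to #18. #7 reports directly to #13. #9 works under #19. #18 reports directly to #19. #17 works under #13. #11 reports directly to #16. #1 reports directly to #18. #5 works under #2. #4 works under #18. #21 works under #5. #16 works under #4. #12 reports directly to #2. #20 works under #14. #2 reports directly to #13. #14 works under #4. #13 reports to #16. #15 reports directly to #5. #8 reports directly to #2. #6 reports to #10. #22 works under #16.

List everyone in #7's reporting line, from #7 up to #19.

#7 -> #13 -> #16 -> #4 -> #18 -> #19

#7 reports to #13. #13 reports to #16. #16 reports to #4. #4 reports to #18. #18 reports to #19. #19 is at the top.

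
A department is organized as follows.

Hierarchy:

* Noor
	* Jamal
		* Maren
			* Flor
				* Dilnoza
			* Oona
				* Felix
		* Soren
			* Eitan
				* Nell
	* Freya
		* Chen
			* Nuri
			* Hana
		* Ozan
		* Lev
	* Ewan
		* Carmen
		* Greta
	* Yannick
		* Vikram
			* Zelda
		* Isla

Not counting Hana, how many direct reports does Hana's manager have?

1

Hana reports to Chen. Chen's other direct reports are Nuri — 1 peer.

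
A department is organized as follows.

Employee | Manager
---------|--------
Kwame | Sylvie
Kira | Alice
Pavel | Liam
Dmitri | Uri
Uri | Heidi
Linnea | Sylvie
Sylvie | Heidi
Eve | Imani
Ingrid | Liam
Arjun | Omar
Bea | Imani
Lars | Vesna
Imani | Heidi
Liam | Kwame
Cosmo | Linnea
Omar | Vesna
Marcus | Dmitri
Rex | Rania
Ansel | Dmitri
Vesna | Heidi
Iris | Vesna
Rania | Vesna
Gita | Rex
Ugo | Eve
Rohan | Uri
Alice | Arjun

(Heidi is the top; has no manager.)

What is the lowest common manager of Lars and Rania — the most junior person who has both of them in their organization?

Vesna

Lars's chain of managers is Vesna, Heidi. Rania's chain of managers is Vesna, Heidi. The first manager that appears in both chains is Vesna.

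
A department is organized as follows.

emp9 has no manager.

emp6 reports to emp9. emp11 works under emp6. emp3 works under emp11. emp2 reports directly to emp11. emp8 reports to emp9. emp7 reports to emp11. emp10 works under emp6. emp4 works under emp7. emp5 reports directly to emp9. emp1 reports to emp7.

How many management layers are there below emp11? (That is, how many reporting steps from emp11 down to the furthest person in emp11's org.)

2

The longest chain under emp11 runs emp11 → emp7 → emp1, which is 2 levels below emp11.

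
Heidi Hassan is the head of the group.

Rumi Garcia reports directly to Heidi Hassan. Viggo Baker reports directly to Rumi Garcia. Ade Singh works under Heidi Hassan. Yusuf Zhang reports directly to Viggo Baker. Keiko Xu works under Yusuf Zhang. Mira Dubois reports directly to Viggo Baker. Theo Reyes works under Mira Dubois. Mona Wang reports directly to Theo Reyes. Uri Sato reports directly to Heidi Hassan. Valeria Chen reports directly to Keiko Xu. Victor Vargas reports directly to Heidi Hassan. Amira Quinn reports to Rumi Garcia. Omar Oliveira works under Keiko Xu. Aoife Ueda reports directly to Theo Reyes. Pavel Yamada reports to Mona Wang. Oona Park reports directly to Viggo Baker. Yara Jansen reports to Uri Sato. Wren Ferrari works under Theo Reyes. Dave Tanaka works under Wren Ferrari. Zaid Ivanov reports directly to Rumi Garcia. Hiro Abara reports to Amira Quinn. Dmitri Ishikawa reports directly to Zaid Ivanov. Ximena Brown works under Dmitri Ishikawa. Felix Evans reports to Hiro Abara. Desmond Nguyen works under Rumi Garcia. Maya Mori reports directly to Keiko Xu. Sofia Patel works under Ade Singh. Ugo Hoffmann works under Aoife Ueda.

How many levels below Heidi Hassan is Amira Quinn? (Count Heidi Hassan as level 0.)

Chain from Amira Quinn up to Heidi Hassan: Amira Quinn → Rumi Garcia → Heidi Hassan. That is 2 steps up, so Amira Quinn is 2 levels below Heidi Hassan.

2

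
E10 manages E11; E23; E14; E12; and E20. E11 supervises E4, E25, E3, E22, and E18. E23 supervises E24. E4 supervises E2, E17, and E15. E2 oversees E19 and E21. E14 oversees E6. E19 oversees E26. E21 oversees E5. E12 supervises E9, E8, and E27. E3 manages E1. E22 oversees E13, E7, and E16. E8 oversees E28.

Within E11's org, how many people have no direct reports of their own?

10

The people in E11's organization with no one reporting to them are E18, E13, E7, E16, E1, E25, E15, E17, E5, E26. That is 10.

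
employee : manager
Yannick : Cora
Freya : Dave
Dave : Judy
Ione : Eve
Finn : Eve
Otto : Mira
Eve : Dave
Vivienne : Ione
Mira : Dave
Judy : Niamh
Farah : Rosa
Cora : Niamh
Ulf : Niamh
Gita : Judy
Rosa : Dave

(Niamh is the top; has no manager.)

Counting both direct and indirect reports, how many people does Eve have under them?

Eve directly manages Ione, Finn. Under Ione: Vivienne (1). Finn has no reports. So Eve's organization is 2 direct reports plus everyone under them: 2 + 1 = 3.

3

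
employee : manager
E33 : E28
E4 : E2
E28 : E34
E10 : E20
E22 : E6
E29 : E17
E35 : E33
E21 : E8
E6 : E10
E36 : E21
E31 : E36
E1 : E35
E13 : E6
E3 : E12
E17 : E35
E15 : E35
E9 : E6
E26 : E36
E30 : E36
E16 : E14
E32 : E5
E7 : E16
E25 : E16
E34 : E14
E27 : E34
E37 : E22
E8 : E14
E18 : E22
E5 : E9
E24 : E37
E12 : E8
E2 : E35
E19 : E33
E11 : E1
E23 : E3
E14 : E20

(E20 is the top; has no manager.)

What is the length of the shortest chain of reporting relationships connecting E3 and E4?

9

E3 is 3 levels below E14, and E4 is 6 levels below E14 (their lowest common manager). The shortest path runs up from E3 to E14 and back down to E4: 3 + 6 = 9 links.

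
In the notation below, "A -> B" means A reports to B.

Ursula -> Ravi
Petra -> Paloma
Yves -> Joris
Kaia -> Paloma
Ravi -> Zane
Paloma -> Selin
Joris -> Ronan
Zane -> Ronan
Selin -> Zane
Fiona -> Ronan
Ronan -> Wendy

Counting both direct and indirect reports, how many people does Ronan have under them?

10

Ronan directly manages Zane, Joris, Fiona. Under Zane: Ravi, Ursula, Selin, Paloma, Petra, Kaia (6). Under Joris: Yves (1). Fiona has no reports. So Ronan's organization is 3 direct reports plus everyone under them: 7 + 2 + 1 = 10.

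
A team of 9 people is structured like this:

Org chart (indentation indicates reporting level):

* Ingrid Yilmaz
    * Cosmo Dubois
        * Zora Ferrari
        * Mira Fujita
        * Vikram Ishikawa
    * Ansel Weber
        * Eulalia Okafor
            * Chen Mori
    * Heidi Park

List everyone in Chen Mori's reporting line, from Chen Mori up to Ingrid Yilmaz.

Chen Mori -> Eulalia Okafor -> Ansel Weber -> Ingrid Yilmaz

Chen Mori reports to Eulalia Okafor. Eulalia Okafor reports to Ansel Weber. Ansel Weber reports to Ingrid Yilmaz. Ingrid Yilmaz is at the top.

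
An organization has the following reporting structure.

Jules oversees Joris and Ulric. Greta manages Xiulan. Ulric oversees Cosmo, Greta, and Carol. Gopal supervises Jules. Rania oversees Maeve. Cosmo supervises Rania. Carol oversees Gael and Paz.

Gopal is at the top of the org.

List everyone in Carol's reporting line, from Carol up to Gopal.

Carol -> Ulric -> Jules -> Gopal

Carol reports to Ulric. Ulric reports to Jules. Jules reports to Gopal. Gopal is at the top.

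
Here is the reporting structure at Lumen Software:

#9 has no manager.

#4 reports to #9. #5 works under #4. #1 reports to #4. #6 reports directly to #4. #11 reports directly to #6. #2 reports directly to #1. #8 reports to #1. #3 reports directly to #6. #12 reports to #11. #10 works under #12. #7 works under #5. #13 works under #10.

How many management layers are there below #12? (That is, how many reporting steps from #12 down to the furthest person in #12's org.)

The longest chain under #12 runs #12 → #10 → #13, which is 2 levels below #12.

2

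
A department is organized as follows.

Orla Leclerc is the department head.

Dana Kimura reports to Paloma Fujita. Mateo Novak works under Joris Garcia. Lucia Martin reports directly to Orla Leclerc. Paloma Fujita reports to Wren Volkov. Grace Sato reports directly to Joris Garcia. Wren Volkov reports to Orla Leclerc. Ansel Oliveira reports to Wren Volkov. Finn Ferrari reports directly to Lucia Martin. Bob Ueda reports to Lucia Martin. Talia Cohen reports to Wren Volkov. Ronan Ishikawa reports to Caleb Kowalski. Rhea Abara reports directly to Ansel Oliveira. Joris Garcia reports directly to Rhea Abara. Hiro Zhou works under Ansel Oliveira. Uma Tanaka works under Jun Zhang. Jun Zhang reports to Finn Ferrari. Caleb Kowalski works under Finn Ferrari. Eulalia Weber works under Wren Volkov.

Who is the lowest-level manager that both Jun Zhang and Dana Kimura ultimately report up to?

Orla Leclerc

Jun Zhang's chain of managers is Finn Ferrari, Lucia Martin, Orla Leclerc. Dana Kimura's chain of managers is Paloma Fujita, Wren Volkov, Orla Leclerc. The first manager that appears in both chains is Orla Leclerc.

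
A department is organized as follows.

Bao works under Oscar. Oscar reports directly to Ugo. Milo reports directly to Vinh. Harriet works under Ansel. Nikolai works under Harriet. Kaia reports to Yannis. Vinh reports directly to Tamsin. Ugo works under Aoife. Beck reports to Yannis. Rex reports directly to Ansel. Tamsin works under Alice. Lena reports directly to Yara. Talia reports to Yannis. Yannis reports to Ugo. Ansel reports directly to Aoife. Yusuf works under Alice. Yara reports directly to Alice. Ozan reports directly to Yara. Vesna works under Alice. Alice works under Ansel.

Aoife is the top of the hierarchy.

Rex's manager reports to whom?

Rex reports to Ansel, and Ansel reports to Aoife. So Rex's skip-level manager is Aoife.

Aoife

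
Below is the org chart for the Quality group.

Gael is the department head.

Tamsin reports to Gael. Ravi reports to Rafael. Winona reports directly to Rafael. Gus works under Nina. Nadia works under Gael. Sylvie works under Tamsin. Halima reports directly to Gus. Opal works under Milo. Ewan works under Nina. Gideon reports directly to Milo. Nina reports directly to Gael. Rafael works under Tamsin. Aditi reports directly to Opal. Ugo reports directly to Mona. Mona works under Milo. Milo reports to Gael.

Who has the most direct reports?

Direct-report counts: Gael has 4; Milo has 3; Opal has 1; Mona has 1; Tamsin has 2; Rafael has 2; Nina has 2; Gus has 1. The largest is 4, held by Gael.

Gael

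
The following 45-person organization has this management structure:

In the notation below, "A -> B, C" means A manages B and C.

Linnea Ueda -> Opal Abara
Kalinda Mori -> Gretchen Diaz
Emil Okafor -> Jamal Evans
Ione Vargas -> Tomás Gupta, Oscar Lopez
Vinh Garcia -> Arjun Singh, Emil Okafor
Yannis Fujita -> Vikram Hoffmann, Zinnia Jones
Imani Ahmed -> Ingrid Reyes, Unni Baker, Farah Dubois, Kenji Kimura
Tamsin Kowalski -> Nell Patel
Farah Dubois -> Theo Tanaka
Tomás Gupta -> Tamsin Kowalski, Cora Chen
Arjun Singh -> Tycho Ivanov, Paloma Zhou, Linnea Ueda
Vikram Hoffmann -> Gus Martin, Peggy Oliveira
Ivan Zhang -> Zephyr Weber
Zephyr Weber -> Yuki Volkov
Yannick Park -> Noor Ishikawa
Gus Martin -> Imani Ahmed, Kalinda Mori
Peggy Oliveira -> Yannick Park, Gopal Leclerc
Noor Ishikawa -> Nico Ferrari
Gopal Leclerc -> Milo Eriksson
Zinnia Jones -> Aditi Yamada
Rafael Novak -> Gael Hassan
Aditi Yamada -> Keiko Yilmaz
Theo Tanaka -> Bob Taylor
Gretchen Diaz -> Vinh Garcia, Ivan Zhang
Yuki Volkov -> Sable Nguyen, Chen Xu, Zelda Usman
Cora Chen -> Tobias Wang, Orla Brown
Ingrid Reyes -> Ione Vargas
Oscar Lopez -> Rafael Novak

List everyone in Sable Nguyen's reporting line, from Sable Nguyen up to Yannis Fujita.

Sable Nguyen reports to Yuki Volkov. Yuki Volkov reports to Zephyr Weber. Zephyr Weber reports to Ivan Zhang. Ivan Zhang reports to Gretchen Diaz. Gretchen Diaz reports to Kalinda Mori. Kalinda Mori reports to Gus Martin. Gus Martin reports to Vikram Hoffmann. Vikram Hoffmann reports to Yannis Fujita. Yannis Fujita is at the top.

Sable Nguyen -> Yuki Volkov -> Zephyr Weber -> Ivan Zhang -> Gretchen Diaz -> Kalinda Mori -> Gus Martin -> Vikram Hoffmann -> Yannis Fujita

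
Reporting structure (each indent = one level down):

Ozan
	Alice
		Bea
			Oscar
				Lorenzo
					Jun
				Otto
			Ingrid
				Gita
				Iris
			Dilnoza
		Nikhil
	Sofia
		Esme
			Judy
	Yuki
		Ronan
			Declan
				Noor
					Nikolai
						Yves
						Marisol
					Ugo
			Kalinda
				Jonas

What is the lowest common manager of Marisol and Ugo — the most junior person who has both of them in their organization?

Noor

Marisol's chain of managers is Nikolai, Noor, Declan, Ronan, Yuki, Ozan. Ugo's chain of managers is Noor, Declan, Ronan, Yuki, Ozan. The first manager that appears in both chains is Noor.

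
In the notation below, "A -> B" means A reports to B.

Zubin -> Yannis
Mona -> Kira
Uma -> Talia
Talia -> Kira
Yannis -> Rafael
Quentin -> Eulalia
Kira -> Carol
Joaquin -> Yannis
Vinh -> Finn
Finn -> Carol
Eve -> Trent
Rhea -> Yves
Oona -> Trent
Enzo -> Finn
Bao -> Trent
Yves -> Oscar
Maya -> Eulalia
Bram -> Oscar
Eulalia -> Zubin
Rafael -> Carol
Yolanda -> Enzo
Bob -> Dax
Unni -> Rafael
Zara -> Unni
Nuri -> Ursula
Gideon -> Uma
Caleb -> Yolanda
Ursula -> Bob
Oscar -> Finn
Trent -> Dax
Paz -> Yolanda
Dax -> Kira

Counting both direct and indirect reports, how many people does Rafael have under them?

Rafael directly manages Yannis, Unni. Under Yannis: Joaquin, Zubin, Eulalia, Quentin, Maya (5). Under Unni: Zara (1). So Rafael's organization is 2 direct reports plus everyone under them: 6 + 2 = 8.

8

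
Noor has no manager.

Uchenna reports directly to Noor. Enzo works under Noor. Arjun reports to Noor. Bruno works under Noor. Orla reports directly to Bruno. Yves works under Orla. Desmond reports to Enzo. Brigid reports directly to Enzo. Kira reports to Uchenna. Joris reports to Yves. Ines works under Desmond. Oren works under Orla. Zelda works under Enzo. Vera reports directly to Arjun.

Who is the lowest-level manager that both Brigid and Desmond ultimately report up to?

Brigid's chain of managers is Enzo, Noor. Desmond's chain of managers is Enzo, Noor. The first manager that appears in both chains is Enzo.

Enzo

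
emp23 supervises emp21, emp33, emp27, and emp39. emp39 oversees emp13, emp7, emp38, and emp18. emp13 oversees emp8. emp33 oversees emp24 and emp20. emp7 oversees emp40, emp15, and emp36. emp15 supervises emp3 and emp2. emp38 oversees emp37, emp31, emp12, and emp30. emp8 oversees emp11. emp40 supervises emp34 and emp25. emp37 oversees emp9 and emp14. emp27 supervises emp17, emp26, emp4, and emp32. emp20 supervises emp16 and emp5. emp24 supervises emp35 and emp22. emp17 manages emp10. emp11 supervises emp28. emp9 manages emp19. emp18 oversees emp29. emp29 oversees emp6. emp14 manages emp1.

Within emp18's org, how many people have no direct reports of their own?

1

The only person in emp18's organization with no one reporting to them is emp6. That is 1.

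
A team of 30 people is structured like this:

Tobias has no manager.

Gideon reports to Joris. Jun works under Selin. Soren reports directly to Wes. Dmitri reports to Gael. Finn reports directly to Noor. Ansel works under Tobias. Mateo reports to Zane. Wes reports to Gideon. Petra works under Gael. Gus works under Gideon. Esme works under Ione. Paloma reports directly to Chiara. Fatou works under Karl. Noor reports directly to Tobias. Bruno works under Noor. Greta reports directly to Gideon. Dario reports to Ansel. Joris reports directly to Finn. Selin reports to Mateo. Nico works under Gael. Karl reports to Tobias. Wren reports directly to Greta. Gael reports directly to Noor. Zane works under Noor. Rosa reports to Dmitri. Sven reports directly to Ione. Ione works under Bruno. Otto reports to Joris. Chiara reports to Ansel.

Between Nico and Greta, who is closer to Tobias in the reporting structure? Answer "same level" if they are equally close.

Nico is 3 levels below Tobias; Greta is 5. Nico is higher.

Nico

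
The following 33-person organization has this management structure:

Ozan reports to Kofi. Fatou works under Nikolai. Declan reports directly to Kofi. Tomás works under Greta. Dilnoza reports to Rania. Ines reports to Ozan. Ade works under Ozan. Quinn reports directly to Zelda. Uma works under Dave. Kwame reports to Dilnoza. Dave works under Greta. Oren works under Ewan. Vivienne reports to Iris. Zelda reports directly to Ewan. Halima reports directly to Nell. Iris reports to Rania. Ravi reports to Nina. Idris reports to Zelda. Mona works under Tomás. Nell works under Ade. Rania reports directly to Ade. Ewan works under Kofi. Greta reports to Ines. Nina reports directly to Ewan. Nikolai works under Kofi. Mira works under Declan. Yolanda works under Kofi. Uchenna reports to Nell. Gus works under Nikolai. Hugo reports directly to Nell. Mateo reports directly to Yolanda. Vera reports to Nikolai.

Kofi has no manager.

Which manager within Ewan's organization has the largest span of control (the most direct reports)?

Ewan

Direct-report counts within Ewan's organization: Ewan has 3; Nina has 1; Zelda has 2. The largest is 3, held by Ewan.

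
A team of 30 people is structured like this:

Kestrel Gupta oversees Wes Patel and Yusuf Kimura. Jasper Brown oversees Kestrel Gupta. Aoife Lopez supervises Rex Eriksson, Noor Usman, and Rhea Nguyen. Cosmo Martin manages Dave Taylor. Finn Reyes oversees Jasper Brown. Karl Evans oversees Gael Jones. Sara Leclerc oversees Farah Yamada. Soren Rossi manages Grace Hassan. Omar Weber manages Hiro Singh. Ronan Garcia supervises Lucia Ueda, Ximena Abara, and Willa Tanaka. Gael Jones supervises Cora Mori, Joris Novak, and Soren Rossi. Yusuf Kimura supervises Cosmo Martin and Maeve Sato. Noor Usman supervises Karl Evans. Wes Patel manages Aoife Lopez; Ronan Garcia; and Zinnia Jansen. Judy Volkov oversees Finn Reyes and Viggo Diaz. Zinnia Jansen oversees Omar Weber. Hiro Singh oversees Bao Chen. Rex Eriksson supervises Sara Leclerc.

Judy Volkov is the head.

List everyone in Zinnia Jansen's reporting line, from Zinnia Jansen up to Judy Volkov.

Zinnia Jansen reports to Wes Patel. Wes Patel reports to Kestrel Gupta. Kestrel Gupta reports to Jasper Brown. Jasper Brown reports to Finn Reyes. Finn Reyes reports to Judy Volkov. Judy Volkov is at the top.

Zinnia Jansen -> Wes Patel -> Kestrel Gupta -> Jasper Brown -> Finn Reyes -> Judy Volkov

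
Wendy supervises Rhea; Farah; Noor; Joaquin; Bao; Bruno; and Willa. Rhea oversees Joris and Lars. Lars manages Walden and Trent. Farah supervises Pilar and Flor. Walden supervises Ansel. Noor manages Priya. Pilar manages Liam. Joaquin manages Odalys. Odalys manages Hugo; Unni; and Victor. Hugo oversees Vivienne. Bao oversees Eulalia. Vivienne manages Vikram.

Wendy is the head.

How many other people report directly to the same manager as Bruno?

Bruno reports to Wendy. Wendy's other direct reports are Rhea, Farah, Noor, Joaquin, Bao, Willa — 6 peers.

6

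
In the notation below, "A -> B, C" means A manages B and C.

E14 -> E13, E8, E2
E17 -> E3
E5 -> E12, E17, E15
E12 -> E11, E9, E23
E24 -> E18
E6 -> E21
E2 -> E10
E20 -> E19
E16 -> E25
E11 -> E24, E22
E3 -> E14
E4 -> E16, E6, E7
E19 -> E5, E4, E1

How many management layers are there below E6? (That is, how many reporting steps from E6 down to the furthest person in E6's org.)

1

The longest chain under E6 runs E6 → E21, which is 1 level below E6.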